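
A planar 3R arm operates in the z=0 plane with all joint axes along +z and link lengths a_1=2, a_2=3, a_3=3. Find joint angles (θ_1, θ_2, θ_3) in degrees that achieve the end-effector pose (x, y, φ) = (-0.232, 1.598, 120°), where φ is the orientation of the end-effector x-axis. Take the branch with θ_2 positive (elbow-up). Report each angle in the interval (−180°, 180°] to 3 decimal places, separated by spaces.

wrist centre = target − a_3·(cos φ, sin φ) = (1.2680, -1.0001)
cos θ_2 = (2.6080−2²−3²)/(2·2·3) = -0.8660; θ_2 = 149.9973° (elbow-up)
β = atan2(-1.0001,1.2680) = -38.2630°; ψ = atan2(1.5001,-0.5980) = 111.7341°
θ_1 = β − ψ = -149.9971°
θ_3 = φ − θ_1 − θ_2 = 119.9998° (wrapped to (-180°,180°])

-149.997 149.997 120.000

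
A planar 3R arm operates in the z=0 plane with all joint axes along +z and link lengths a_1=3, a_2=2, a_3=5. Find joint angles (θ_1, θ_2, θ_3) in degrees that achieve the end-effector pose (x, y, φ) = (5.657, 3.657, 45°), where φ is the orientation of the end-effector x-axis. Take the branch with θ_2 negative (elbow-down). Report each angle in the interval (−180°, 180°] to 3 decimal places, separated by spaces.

wrist centre = target − a_3·(cos φ, sin φ) = (2.1215, 0.1215)
cos θ_2 = (4.5154−3²−2²)/(2·3·2) = -0.7071; θ_2 = -134.9956° (elbow-down)
β = atan2(0.1215,2.1215) = 3.2769°; ψ = atan2(-1.4143,1.5859) = -41.7270°
θ_1 = β − ψ = 45.0039°
θ_3 = φ − θ_1 − θ_2 = 134.9916° (wrapped to (-180°,180°])

45.004 -134.996 134.992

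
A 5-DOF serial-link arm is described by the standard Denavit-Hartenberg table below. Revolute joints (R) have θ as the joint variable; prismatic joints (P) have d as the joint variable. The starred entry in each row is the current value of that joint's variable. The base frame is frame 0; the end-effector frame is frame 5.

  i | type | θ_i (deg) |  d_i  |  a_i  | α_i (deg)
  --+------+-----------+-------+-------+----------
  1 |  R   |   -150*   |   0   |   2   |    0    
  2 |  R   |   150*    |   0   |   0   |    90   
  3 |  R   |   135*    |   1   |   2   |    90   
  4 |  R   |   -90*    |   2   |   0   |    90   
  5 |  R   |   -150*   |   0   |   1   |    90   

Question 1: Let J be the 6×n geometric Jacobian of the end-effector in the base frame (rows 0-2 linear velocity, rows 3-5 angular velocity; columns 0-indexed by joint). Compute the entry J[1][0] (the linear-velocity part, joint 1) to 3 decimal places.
-2.086

axis z_0 = ẑ; lever o_n−o_0 = (-2.0856,-2.8660,2.4749)
cross product → J_v[:, 0] = (2.8660,-2.0856,0.0000)
J_ω[:, 0] = z_0
entry J[1][0] = -2.0856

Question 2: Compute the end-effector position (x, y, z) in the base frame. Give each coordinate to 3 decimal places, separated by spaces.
-2.086 -2.866 2.475

after link 1: o_1 = (-1.7321, -1.0000, 0.0000)
after link 2: o_2 = (-1.7321, -1.0000, 0.0000)
after link 3: o_3 = (-3.1463, -2.0000, 1.4142)
after link 4: o_4 = (-1.7321, -2.0000, 2.8284)
after link 5: o_5 = (-2.0856, -2.8660, 2.4749)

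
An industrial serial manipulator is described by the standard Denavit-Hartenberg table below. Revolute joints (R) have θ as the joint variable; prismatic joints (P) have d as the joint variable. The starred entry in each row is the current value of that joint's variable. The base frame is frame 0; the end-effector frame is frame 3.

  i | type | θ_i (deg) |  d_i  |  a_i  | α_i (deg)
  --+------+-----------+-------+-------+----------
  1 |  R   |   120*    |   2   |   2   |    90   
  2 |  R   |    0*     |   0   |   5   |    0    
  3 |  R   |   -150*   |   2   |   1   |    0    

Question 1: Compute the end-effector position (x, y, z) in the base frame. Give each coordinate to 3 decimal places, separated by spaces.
-1.335 6.312 1.500

after link 1: o_1 = (-1.0000, 1.7321, 2.0000)
after link 2: o_2 = (-3.5000, 6.0622, 2.0000)
after link 3: o_3 = (-1.3349, 6.3122, 1.5000)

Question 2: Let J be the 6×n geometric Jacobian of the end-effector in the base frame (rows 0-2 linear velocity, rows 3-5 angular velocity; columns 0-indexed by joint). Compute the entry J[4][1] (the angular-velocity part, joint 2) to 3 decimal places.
0.500

axis z_1 = (0.8660,0.5000,0.0000); lever o_n−o_1 = (-0.3349,4.5801,-0.5000)
cross product → J_v[:, 1] = (-0.2500,0.4330,4.1340)
J_ω[:, 1] = z_1
entry J[4][1] = 0.5000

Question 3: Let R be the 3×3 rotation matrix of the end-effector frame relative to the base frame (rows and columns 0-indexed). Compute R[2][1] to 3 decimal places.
-0.866

End-effector y-axis (col 1 of R) = (-0.2500,0.4330,-0.8660)
R[2][1] = -0.8660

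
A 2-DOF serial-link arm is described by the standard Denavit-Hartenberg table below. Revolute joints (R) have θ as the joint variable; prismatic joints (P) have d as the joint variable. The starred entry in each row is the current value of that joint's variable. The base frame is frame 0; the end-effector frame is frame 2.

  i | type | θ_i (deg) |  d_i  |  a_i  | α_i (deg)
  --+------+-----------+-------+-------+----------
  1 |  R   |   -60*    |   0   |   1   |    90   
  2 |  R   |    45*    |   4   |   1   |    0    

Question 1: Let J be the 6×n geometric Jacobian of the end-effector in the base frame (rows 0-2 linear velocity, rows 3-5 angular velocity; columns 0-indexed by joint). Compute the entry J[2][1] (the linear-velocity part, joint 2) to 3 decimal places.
axis z_1 = (-0.8660,-0.5000,0.0000); lever o_n−o_1 = (-3.1105,-2.6124,0.7071)
cross product → J_v[:, 1] = (-0.3536,0.6124,0.7071)
J_ω[:, 1] = z_1
entry J[2][1] = 0.7071

0.707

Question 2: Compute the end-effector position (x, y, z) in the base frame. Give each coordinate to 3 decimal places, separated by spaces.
after link 1: o_1 = (0.5000, -0.8660, 0.0000)
after link 2: o_2 = (-2.6105, -3.4784, 0.7071)

-2.611 -3.478 0.707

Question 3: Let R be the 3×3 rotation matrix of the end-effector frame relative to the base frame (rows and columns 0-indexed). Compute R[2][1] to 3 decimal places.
End-effector y-axis (col 1 of R) = (-0.3536,0.6124,0.7071)
R[2][1] = 0.7071

0.707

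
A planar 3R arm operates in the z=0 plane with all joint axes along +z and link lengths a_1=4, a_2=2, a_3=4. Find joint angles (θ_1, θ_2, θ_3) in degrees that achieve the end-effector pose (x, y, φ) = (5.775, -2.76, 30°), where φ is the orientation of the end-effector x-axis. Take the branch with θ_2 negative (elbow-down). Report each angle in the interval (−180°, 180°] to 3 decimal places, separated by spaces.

-44.995 -60.009 135.004

wrist centre = target − a_3·(cos φ, sin φ) = (2.3109, -4.7600)
cos θ_2 = (27.9979−4²−2²)/(2·4·2) = 0.4999; θ_2 = -60.0089° (elbow-down)
β = atan2(-4.7600,2.3109) = -64.1042°; ψ = atan2(-1.7322,4.9997) = -19.1091°
θ_1 = β − ψ = -44.9951°
θ_3 = φ − θ_1 − θ_2 = 135.0040° (wrapped to (-180°,180°])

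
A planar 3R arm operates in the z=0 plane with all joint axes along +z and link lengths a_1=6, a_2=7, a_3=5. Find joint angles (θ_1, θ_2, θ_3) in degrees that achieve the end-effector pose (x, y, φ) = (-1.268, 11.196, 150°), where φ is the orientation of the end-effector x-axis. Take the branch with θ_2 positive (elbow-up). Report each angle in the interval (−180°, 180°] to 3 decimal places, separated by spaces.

21.201 90.002 38.797

wrist centre = target − a_3·(cos φ, sin φ) = (3.0621, 8.6960)
cos θ_2 = (84.9970−6²−7²)/(2·6·7) = -0.0000; θ_2 = 90.0020° (elbow-up)
β = atan2(8.6960,3.0621) = 70.6013°; ψ = atan2(7.0000,5.9998) = 49.3999°
θ_1 = β − ψ = 21.2014°
θ_3 = φ − θ_1 − θ_2 = 38.7966° (wrapped to (-180°,180°])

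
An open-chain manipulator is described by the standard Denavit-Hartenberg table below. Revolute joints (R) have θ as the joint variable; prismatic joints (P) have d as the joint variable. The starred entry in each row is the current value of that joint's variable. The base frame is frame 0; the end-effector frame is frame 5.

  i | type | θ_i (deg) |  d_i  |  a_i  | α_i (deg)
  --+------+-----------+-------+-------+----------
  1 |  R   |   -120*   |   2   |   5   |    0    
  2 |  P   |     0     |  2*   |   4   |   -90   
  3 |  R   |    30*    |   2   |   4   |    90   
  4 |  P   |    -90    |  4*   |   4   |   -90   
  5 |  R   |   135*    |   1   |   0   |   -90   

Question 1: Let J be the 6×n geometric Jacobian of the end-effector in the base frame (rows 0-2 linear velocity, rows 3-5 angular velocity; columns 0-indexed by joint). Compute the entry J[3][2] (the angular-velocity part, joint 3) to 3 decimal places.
0.866

axis z_2 = (0.8660,-0.5000,0.0000); lever o_n−o_2 = (-4.8971,-4.4821,0.9641)
cross product → J_v[:, 2] = (-0.4821,-0.8349,-6.3301)
J_ω[:, 2] = z_2
entry J[3][2] = 0.8660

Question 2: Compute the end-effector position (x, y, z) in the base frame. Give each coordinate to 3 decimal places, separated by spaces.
after link 1: o_1 = (-2.5000, -4.3301, 2.0000)
after link 2: o_2 = (-4.5000, -7.7942, 4.0000)
after link 3: o_3 = (-4.5000, -11.7942, 2.0000)
after link 4: o_4 = (-8.9641, -11.5263, 5.4641)
after link 5: o_5 = (-9.3971, -12.2763, 4.9641)

-9.397 -12.276 4.964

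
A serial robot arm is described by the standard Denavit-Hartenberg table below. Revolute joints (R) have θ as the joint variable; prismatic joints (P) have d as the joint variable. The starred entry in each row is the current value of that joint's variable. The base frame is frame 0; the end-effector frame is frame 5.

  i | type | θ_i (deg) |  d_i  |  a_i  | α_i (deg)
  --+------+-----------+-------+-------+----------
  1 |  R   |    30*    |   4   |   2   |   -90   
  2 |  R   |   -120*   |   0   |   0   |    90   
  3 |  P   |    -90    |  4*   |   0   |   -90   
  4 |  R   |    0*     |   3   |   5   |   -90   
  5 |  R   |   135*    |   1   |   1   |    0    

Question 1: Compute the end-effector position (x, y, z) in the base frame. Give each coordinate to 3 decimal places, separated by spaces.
after link 1: o_1 = (1.7321, 1.0000, 4.0000)
after link 2: o_2 = (1.7321, 1.0000, 4.0000)
after link 3: o_3 = (-1.2679, -0.7321, 2.0000)
after link 4: o_4 = (-0.0670, -5.8122, 4.5981)
after link 5: o_5 = (0.6356, -4.5900, 4.4857)

0.636 -4.590 4.486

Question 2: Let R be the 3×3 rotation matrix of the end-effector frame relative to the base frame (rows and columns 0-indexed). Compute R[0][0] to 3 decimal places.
End-effector x-axis (col 0 of R) = (-0.0474,0.7891,-0.6124)
R[0][0] = -0.0474

-0.047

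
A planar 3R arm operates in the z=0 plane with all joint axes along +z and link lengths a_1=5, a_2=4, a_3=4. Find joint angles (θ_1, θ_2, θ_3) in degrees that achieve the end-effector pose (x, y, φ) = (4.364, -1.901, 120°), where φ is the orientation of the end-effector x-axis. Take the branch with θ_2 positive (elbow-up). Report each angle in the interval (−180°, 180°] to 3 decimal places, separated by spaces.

-59.997 44.999 134.998

wrist centre = target − a_3·(cos φ, sin φ) = (6.3640, -5.3651)
cos θ_2 = (69.2848−5²−4²)/(2·5·4) = 0.7071; θ_2 = 44.9989° (elbow-up)
β = atan2(-5.3651,6.3640) = -40.1322°; ψ = atan2(2.8284,7.8285) = 19.8644°
θ_1 = β − ψ = -59.9966°
θ_3 = φ − θ_1 − θ_2 = 134.9977° (wrapped to (-180°,180°])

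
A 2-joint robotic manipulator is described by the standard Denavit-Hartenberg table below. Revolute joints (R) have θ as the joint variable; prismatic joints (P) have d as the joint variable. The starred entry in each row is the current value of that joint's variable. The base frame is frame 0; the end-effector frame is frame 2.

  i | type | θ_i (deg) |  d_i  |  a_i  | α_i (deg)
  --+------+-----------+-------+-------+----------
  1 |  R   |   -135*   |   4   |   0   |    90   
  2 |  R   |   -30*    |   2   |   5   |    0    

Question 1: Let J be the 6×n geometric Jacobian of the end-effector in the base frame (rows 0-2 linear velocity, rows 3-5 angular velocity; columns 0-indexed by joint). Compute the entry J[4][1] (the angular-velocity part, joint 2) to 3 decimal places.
axis z_1 = (-0.7071,0.7071,0.0000); lever o_n−o_1 = (-4.4761,-1.6476,-2.5000)
cross product → J_v[:, 1] = (-1.7678,-1.7678,4.3301)
J_ω[:, 1] = z_1
entry J[4][1] = 0.7071

0.707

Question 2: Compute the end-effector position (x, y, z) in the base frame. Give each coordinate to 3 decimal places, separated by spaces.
-4.476 -1.648 1.500

after link 1: o_1 = (0.0000, 0.0000, 4.0000)
after link 2: o_2 = (-4.4761, -1.6476, 1.5000)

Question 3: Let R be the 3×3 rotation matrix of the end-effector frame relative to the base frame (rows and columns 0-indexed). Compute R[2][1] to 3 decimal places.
End-effector y-axis (col 1 of R) = (-0.3536,-0.3536,0.8660)
R[2][1] = 0.8660

0.866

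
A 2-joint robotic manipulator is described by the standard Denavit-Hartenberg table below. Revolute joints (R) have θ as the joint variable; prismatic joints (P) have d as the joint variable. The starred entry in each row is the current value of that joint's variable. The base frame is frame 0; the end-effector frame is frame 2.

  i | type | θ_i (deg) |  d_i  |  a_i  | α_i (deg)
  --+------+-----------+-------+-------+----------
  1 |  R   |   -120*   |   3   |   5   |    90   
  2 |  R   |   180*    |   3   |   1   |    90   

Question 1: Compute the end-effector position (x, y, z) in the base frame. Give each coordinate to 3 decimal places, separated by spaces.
after link 1: o_1 = (-2.5000, -4.3301, 3.0000)
after link 2: o_2 = (-4.5981, -1.9641, 3.0000)

-4.598 -1.964 3.000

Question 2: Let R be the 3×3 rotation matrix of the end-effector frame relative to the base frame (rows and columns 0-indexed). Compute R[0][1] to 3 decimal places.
End-effector y-axis (col 1 of R) = (-0.8660,0.5000,0.0000)
R[0][1] = -0.8660

-0.866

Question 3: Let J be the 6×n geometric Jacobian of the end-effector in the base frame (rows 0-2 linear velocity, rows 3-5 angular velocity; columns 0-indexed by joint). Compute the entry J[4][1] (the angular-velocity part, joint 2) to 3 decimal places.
0.500

axis z_1 = (-0.8660,0.5000,0.0000); lever o_n−o_1 = (-2.0981,2.3660,0.0000)
cross product → J_v[:, 1] = (0.0000,0.0000,-1.0000)
J_ω[:, 1] = z_1
entry J[4][1] = 0.5000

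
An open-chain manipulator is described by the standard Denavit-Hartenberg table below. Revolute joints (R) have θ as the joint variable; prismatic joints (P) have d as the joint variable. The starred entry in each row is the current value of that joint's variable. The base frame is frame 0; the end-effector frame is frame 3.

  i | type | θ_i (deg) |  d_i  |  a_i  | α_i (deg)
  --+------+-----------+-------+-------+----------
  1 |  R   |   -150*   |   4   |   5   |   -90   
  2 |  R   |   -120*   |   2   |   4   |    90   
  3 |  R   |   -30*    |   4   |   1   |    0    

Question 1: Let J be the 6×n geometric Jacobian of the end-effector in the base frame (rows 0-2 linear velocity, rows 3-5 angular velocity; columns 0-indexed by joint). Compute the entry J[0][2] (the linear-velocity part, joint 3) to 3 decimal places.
0.650

axis z_2 = (0.7500,0.4330,-0.5000); lever o_n−o_2 = (3.1250,2.3816,-1.2500)
cross product → J_v[:, 2] = (0.6495,-0.6250,0.4330)
J_ω[:, 2] = z_2
entry J[0][2] = 0.6495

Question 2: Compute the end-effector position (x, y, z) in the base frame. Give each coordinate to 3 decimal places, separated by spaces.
1.527 -0.850 6.214

after link 1: o_1 = (-4.3301, -2.5000, 4.0000)
after link 2: o_2 = (-1.5981, -3.2321, 7.4641)
after link 3: o_3 = (1.5269, -0.8505, 6.2141)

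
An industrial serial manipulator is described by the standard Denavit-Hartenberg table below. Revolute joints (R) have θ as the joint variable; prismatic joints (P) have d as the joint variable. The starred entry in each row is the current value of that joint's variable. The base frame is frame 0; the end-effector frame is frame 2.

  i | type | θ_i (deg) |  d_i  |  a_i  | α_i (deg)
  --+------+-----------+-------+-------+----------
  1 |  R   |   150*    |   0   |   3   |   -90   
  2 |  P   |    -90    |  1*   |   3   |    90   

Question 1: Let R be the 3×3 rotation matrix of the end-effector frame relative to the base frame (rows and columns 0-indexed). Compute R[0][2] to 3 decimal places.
End-effector z-axis (col 2 of R) = (0.8660,-0.5000,0.0000)
R[0][2] = 0.8660

0.866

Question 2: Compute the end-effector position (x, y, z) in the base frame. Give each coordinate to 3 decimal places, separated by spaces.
-3.098 0.634 3.000

after link 1: o_1 = (-2.5981, 1.5000, 0.0000)
after link 2: o_2 = (-3.0981, 0.6340, 3.0000)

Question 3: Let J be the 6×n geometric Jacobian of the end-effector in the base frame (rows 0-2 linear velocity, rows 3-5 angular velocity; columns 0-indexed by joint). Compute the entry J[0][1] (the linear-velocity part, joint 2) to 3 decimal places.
-0.500

prismatic axis z_1 = (-0.5000,-0.8660,0.0000)
J_v[:, 1] = z_1; J_ω[:, 1] = (0,0,0)
entry J[0][1] = -0.5000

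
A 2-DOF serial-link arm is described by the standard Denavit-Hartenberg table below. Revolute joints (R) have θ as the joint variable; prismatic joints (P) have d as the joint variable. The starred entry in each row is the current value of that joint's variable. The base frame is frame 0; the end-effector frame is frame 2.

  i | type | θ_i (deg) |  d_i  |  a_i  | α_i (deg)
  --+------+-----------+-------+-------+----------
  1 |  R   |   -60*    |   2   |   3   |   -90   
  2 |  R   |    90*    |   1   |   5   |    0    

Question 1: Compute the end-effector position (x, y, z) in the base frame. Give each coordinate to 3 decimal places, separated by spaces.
2.366 -2.098 -3.000

after link 1: o_1 = (1.5000, -2.5981, 2.0000)
after link 2: o_2 = (2.3660, -2.0981, -3.0000)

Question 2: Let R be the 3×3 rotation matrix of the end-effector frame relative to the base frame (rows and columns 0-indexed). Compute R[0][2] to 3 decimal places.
End-effector z-axis (col 2 of R) = (0.8660,0.5000,0.0000)
R[0][2] = 0.8660

0.866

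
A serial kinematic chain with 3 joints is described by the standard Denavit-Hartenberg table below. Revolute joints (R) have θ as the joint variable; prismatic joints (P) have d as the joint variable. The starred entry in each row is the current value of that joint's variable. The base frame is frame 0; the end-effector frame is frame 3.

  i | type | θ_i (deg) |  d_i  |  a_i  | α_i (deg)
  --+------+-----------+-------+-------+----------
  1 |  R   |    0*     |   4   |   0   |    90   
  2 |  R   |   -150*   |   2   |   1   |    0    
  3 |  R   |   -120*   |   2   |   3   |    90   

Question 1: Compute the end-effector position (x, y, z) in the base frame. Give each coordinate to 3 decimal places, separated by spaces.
-0.866 -4.000 6.500

after link 1: o_1 = (0.0000, 0.0000, 4.0000)
after link 2: o_2 = (-0.8660, -2.0000, 3.5000)
after link 3: o_3 = (-0.8660, -4.0000, 6.5000)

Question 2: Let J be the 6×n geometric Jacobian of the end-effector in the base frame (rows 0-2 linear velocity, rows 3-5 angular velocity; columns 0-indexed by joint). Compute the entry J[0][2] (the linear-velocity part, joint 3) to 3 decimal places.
axis z_2 = (0.0000,-1.0000,0.0000); lever o_n−o_2 = (-0.0000,-2.0000,3.0000)
cross product → J_v[:, 2] = (-3.0000,-0.0000,-0.0000)
J_ω[:, 2] = z_2
entry J[0][2] = -3.0000

-3.000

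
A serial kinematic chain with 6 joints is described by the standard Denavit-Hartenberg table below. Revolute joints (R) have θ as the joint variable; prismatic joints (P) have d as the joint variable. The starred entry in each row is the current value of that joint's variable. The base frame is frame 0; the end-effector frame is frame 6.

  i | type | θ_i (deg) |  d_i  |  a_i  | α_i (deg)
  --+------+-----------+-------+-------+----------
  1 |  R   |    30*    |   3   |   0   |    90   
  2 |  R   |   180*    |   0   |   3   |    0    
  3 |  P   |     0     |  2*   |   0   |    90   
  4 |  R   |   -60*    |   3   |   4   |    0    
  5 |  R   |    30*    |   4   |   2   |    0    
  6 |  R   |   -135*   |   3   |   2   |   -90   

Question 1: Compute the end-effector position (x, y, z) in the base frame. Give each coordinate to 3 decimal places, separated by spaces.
-5.648 0.182 13.000

after link 1: o_1 = (0.0000, 0.0000, 3.0000)
after link 2: o_2 = (-2.5981, -1.5000, 3.0000)
after link 3: o_3 = (-1.5981, -3.2321, 3.0000)
after link 4: o_4 = (-5.0622, -1.2321, 6.0000)
after link 5: o_5 = (-7.0622, -1.2321, 10.0000)
after link 6: o_6 = (-5.6480, 0.1822, 13.0000)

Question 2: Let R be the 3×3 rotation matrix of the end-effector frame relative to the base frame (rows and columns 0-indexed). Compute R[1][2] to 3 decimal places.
0.707

End-effector z-axis (col 2 of R) = (-0.7071,0.7071,0.0000)
R[1][2] = 0.7071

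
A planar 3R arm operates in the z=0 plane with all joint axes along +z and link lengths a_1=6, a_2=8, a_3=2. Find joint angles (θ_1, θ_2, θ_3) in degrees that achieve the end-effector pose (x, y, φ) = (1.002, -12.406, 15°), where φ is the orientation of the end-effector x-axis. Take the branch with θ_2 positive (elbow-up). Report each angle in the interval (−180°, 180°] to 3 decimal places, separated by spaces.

wrist centre = target − a_3·(cos φ, sin φ) = (-0.9299, -12.9236)
cos θ_2 = (167.8850−6²−8²)/(2·6·8) = 0.7071; θ_2 = 44.9976° (elbow-up)
β = atan2(-12.9236,-0.9299) = -94.1153°; ψ = atan2(5.6566,11.6571) = 25.8851°
θ_1 = β − ψ = -120.0004°
θ_3 = φ − θ_1 − θ_2 = 90.0027° (wrapped to (-180°,180°])

-120.000 44.998 90.003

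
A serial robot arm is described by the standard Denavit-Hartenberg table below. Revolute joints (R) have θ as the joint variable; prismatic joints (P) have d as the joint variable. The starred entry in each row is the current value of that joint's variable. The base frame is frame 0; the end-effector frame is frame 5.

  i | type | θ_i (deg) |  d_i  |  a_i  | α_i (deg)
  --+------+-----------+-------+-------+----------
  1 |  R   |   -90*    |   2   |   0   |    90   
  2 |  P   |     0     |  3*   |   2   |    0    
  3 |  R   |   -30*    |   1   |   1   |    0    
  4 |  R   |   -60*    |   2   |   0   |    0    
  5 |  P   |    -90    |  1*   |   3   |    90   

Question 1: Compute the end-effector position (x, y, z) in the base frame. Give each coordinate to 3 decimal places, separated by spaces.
after link 1: o_1 = (0.0000, 0.0000, 2.0000)
after link 2: o_2 = (-3.0000, -2.0000, 2.0000)
after link 3: o_3 = (-4.0000, -2.8660, 1.5000)
after link 4: o_4 = (-6.0000, -2.8660, 1.5000)
after link 5: o_5 = (-7.0000, 0.1340, 1.5000)

-7.000 0.134 1.500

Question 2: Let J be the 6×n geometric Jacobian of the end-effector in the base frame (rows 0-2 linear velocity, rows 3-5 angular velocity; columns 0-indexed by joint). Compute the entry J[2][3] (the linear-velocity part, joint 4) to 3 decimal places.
-3.000

axis z_3 = (-1.0000,-0.0000,0.0000); lever o_n−o_3 = (-3.0000,3.0000,-0.0000)
cross product → J_v[:, 3] = (-0.0000,-0.0000,-3.0000)
J_ω[:, 3] = z_3
entry J[2][3] = -3.0000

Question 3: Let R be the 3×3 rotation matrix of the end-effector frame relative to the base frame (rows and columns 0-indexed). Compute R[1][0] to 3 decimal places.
1.000

End-effector x-axis (col 0 of R) = (-0.0000,1.0000,-0.0000)
R[1][0] = 1.0000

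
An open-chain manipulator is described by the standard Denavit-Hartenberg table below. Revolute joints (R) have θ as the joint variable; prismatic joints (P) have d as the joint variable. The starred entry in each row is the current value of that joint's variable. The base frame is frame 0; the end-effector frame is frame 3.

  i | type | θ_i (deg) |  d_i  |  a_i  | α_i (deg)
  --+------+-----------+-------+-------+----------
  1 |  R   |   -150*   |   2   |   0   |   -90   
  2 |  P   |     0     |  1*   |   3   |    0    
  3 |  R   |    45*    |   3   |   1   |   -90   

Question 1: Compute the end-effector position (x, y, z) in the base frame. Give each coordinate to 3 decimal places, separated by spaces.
-1.210 -5.318 1.293

after link 1: o_1 = (0.0000, 0.0000, 2.0000)
after link 2: o_2 = (-2.0981, -2.3660, 2.0000)
after link 3: o_3 = (-1.2104, -5.3177, 1.2929)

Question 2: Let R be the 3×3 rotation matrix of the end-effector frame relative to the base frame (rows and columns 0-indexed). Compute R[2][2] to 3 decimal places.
End-effector z-axis (col 2 of R) = (0.6124,0.3536,-0.7071)
R[2][2] = -0.7071

-0.707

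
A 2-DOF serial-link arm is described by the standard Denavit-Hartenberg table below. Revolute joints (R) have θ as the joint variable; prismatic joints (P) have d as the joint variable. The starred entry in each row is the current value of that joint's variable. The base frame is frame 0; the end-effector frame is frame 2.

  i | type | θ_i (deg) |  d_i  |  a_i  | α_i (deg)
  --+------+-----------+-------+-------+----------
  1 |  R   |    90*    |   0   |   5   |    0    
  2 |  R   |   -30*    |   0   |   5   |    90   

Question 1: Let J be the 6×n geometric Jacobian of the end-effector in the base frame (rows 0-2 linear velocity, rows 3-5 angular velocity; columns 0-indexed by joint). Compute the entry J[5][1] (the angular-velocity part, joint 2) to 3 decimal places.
axis z_1 = (0.0000,0.0000,1.0000); lever o_n−o_1 = (2.5000,4.3301,0.0000)
cross product → J_v[:, 1] = (-4.3301,2.5000,0.0000)
J_ω[:, 1] = z_1
entry J[5][1] = 1.0000

1.000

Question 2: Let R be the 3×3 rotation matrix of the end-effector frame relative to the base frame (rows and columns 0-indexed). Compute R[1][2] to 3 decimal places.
-0.500

End-effector z-axis (col 2 of R) = (0.8660,-0.5000,0.0000)
R[1][2] = -0.5000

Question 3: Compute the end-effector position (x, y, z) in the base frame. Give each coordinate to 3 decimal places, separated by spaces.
after link 1: o_1 = (0.0000, 5.0000, 0.0000)
after link 2: o_2 = (2.5000, 9.3301, 0.0000)

2.500 9.330 0.000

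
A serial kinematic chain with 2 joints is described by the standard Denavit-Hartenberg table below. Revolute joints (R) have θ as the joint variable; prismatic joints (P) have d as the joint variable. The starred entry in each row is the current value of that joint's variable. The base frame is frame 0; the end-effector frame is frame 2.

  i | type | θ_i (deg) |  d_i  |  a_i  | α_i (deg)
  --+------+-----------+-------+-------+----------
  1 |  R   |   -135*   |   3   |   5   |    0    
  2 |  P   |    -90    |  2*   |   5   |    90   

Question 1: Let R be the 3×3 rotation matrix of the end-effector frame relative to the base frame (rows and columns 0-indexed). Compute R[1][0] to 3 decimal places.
End-effector x-axis (col 0 of R) = (-0.7071,0.7071,0.0000)
R[1][0] = 0.7071

0.707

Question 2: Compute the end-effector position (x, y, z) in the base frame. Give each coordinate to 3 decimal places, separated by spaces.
-7.071 -0.000 5.000

after link 1: o_1 = (-3.5355, -3.5355, 3.0000)
after link 2: o_2 = (-7.0711, -0.0000, 5.0000)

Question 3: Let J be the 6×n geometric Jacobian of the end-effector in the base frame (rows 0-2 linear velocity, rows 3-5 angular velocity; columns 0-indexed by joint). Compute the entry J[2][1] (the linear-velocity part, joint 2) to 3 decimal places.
1.000

prismatic axis z_1 = (0.0000,0.0000,1.0000)
J_v[:, 1] = z_1; J_ω[:, 1] = (0,0,0)
entry J[2][1] = 1.0000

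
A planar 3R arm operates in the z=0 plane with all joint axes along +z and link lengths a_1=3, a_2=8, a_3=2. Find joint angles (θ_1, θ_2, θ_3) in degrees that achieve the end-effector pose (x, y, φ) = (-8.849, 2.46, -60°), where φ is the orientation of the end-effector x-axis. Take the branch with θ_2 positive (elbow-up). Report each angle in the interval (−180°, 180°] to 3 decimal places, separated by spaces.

wrist centre = target − a_3·(cos φ, sin φ) = (-9.8490, 4.1921)
cos θ_2 = (114.5761−3²−8²)/(2·3·8) = 0.8662; θ_2 = 29.9836° (elbow-up)
β = atan2(4.1921,-9.8490) = 156.9438°; ψ = atan2(3.9980,9.9293) = 21.9320°
θ_1 = β − ψ = 135.0118°
θ_3 = φ − θ_1 − θ_2 = 135.0046° (wrapped to (-180°,180°])

135.012 29.984 135.005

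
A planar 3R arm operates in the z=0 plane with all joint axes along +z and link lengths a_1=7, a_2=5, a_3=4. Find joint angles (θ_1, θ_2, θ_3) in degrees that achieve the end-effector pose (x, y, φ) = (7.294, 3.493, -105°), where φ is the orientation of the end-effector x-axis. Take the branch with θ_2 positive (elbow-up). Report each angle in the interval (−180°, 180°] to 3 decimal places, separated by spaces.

22.901 44.999 -172.901

wrist centre = target − a_3·(cos φ, sin φ) = (8.3293, 7.3567)
cos θ_2 = (123.4979−7²−5²)/(2·7·5) = 0.7071; θ_2 = 44.9995° (elbow-up)
β = atan2(7.3567,8.3293) = 41.4520°; ψ = atan2(3.5355,10.5356) = 18.5506°
θ_1 = β − ψ = 22.9014°
θ_3 = φ − θ_1 − θ_2 = -172.9009° (wrapped to (-180°,180°])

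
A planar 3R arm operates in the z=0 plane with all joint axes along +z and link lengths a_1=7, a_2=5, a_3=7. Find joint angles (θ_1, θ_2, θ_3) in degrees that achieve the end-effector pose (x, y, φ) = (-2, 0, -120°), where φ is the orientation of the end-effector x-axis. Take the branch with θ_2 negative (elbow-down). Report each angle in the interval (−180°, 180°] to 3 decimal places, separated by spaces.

120.000 -120.000 -120.000

wrist centre = target − a_3·(cos φ, sin φ) = (1.5000, 6.0622)
cos θ_2 = (39.0000−7²−5²)/(2·7·5) = -0.5000; θ_2 = -120.0000° (elbow-down)
β = atan2(6.0622,1.5000) = 76.1021°; ψ = atan2(-4.3301,4.5000) = -43.8979°
θ_1 = β − ψ = 120.0000°
θ_3 = φ − θ_1 − θ_2 = -120.0000° (wrapped to (-180°,180°])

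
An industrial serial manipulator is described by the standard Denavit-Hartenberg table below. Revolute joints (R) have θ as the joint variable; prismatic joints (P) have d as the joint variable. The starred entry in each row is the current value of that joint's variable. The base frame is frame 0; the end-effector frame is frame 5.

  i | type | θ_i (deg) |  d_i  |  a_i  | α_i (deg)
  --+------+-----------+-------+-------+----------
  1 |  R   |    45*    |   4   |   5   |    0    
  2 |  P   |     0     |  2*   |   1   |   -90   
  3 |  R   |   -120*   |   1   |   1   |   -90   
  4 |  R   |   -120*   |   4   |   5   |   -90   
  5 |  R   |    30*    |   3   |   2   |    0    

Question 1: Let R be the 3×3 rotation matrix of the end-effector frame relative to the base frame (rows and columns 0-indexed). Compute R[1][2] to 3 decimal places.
End-effector z-axis (col 2 of R) = (-0.6597,0.0474,0.7500)
R[1][2] = 0.0474

0.047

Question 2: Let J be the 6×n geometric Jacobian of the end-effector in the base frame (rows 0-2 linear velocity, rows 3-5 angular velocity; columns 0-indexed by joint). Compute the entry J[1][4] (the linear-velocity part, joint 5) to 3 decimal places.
axis z_4 = (-0.6597,0.0474,0.7500); lever o_n−o_4 = (-3.3461,0.8966,1.0000)
cross product → J_v[:, 4] = (-0.6251,-1.8498,-0.4330)
J_ω[:, 4] = z_4
entry J[1][4] = -1.8498

-1.850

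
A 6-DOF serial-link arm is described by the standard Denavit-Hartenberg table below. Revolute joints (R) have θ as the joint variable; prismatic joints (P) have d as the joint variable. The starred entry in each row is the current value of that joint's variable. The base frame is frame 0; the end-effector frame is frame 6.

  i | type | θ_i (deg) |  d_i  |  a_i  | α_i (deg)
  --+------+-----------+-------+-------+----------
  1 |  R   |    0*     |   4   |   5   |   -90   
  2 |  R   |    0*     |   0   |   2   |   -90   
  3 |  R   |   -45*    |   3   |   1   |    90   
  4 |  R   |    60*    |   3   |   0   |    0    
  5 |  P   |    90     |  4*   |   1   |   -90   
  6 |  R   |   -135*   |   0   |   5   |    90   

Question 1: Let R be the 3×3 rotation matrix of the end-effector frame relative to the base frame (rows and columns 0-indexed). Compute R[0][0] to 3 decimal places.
End-effector x-axis (col 0 of R) = (-0.0670,0.9330,0.3536)
R[0][0] = -0.0670

-0.067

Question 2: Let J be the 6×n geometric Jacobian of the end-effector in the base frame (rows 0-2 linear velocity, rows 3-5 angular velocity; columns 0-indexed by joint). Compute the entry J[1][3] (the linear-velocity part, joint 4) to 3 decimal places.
axis z_3 = (-0.7071,0.7071,0.0000); lever o_n−o_3 = (-5.8971,9.0024,1.2678)
cross product → J_v[:, 3] = (0.8964,0.8964,-2.1958)
J_ω[:, 3] = z_3
entry J[1][3] = 0.8964

0.896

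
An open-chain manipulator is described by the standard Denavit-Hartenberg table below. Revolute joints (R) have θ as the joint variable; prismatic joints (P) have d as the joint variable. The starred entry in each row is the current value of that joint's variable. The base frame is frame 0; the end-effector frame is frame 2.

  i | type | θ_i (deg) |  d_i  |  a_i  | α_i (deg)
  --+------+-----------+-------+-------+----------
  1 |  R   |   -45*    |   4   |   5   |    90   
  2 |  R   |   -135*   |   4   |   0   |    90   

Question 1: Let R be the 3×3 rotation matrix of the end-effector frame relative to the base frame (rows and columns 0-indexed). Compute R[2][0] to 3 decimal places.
-0.707

End-effector x-axis (col 0 of R) = (-0.5000,0.5000,-0.7071)
R[2][0] = -0.7071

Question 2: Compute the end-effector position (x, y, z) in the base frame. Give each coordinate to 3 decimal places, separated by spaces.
after link 1: o_1 = (3.5355, -3.5355, 4.0000)
after link 2: o_2 = (0.7071, -6.3640, 4.0000)

0.707 -6.364 4.000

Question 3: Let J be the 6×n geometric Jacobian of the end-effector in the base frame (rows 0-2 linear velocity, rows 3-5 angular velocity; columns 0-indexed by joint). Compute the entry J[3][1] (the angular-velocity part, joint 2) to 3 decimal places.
-0.707

axis z_1 = (-0.7071,-0.7071,0.0000); lever o_n−o_1 = (-2.8284,-2.8284,0.0000)
cross product → J_v[:, 1] = (0.0000,-0.0000,0.0000)
J_ω[:, 1] = z_1
entry J[3][1] = -0.7071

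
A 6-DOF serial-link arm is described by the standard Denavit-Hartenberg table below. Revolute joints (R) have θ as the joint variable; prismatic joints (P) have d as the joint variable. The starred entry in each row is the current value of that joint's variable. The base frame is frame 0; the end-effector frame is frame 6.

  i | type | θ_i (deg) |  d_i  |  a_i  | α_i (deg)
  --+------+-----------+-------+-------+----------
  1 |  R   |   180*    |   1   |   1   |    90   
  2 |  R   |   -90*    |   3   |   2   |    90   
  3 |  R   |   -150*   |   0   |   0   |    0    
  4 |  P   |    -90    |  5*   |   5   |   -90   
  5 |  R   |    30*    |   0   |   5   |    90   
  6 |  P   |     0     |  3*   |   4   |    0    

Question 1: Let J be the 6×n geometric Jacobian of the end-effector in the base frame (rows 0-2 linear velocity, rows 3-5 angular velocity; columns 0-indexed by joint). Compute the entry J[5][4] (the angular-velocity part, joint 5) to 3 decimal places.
axis z_4 = (0.0000,-0.5000,0.8660); lever o_n−o_4 = (-1.9019,8.0490,4.6471)
cross product → J_v[:, 4] = (-9.2942,-1.6471,-0.9510)
J_ω[:, 4] = z_4
entry J[5][4] = 0.8660

0.866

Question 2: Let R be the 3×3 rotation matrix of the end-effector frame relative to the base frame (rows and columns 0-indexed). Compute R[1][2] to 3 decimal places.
End-effector z-axis (col 2 of R) = (0.8660,0.4330,0.2500)
R[1][2] = 0.4330

0.433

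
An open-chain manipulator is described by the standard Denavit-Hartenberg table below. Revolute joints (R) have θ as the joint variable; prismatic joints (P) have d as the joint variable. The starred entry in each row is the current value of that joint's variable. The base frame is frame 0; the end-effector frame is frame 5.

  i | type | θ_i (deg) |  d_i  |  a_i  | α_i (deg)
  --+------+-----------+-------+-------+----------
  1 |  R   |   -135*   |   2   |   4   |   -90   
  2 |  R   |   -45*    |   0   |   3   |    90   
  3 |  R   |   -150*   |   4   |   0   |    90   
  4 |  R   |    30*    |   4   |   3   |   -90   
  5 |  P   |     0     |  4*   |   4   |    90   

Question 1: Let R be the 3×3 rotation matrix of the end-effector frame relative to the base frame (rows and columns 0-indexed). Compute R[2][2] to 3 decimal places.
-0.354

End-effector z-axis (col 2 of R) = (0.8624,-0.3624,-0.3536)
R[2][2] = -0.3536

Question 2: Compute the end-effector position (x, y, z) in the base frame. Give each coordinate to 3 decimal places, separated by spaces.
4.926 2.899 7.972

after link 1: o_1 = (-2.8284, -2.8284, 2.0000)
after link 2: o_2 = (-4.3284, -4.3284, 4.1213)
after link 3: o_3 = (-2.3284, -2.3284, 6.9497)
after link 4: o_4 = (2.0775, -0.9844, 5.0052)
after link 5: o_5 = (4.9259, 2.8993, 7.9723)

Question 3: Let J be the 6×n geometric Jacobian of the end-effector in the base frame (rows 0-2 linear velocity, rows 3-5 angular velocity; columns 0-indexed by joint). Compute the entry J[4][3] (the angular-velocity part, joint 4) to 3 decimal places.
axis z_3 = (0.8624,-0.3624,-0.3536); lever o_n−o_3 = (7.2543,5.2277,1.0226)
cross product → J_v[:, 3] = (1.4777,-3.4466,7.1370)
J_ω[:, 3] = z_3
entry J[4][3] = -0.3624

-0.362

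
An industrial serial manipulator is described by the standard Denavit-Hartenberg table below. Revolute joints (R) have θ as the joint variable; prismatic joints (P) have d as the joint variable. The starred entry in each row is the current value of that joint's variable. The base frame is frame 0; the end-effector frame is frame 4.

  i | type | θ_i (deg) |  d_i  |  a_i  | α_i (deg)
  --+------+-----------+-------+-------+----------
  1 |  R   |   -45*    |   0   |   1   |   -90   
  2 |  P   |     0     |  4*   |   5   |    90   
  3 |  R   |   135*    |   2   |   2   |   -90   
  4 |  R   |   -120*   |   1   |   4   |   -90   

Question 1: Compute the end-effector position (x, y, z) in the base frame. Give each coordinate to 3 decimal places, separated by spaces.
6.071 -1.414 5.464

after link 1: o_1 = (0.7071, -0.7071, 0.0000)
after link 2: o_2 = (7.0711, -1.4142, 0.0000)
after link 3: o_3 = (7.0711, 0.5858, 2.0000)
after link 4: o_4 = (6.0711, -1.4142, 5.4641)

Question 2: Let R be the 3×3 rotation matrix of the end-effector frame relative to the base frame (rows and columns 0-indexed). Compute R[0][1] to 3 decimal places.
1.000

End-effector y-axis (col 1 of R) = (1.0000,0.0000,-0.0000)
R[0][1] = 1.0000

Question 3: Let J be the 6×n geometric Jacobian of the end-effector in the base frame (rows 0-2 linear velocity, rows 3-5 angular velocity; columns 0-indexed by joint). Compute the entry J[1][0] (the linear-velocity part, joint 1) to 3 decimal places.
6.071

axis z_0 = ẑ; lever o_n−o_0 = (6.0711,-1.4142,5.4641)
cross product → J_v[:, 0] = (1.4142,6.0711,-0.0000)
J_ω[:, 0] = z_0
entry J[1][0] = 6.0711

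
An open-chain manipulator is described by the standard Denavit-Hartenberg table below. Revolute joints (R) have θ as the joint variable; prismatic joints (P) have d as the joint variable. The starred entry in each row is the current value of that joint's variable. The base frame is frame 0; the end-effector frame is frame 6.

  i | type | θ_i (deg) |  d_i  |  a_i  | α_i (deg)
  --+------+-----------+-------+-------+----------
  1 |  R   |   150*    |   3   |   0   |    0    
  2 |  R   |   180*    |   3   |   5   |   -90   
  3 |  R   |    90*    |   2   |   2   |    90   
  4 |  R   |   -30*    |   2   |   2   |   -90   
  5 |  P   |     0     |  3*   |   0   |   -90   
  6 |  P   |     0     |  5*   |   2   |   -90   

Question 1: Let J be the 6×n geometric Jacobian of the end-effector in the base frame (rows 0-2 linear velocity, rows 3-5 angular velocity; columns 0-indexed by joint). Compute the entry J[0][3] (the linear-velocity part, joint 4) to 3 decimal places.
axis z_3 = (0.8660,-0.5000,0.0000); lever o_n−o_3 = (-2.2990,2.0179,-4.9641)
cross product → J_v[:, 3] = (2.4821,4.2990,0.5981)
J_ω[:, 3] = z_3
entry J[0][3] = 2.4821

2.482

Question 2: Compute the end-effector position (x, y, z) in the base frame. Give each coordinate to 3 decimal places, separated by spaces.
after link 1: o_1 = (0.0000, 0.0000, 3.0000)
after link 2: o_2 = (4.3301, -2.5000, 6.0000)
after link 3: o_3 = (5.3301, -0.7679, 4.0000)
after link 4: o_4 = (6.5622, -2.6340, 2.2679)
after link 5: o_5 = (7.8612, -0.3840, 0.7679)
after link 6: o_6 = (3.0311, 1.2500, -0.9641)

3.031 1.250 -0.964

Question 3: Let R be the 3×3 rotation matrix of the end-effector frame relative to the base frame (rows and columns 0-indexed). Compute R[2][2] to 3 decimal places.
End-effector z-axis (col 2 of R) = (-0.4330,-0.7500,0.5000)
R[2][2] = 0.5000

0.500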